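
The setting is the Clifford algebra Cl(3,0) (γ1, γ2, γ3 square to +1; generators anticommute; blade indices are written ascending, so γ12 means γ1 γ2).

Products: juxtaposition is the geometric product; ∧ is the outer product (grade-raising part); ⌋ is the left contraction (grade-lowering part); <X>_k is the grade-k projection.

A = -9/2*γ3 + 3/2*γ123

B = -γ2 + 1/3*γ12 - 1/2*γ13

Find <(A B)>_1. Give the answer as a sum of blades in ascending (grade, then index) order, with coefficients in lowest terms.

step 1: -9/4*γ1 - 3/4*γ2 - 1/2*γ3 + 3/2*γ13 - 9/2*γ23 - 3/2*γ123
step 2: -9/4*γ1 - 3/4*γ2 - 1/2*γ3
Answer: -9/4*γ1 - 3/4*γ2 - 1/2*γ3


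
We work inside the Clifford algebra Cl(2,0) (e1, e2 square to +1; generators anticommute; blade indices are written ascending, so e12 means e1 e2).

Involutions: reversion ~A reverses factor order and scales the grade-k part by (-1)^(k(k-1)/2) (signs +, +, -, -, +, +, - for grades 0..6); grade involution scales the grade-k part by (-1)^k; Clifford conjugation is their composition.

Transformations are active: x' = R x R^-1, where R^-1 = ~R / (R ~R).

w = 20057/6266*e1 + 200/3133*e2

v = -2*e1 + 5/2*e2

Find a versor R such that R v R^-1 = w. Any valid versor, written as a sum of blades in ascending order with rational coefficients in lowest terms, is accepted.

R = v + w = 7525/6266*e1 + 16065/6266*e2 works: the equal norms (41/4) guarantee its sandwich swaps v into w.
Answer: 7525/6266*e1 + 16065/6266*e2


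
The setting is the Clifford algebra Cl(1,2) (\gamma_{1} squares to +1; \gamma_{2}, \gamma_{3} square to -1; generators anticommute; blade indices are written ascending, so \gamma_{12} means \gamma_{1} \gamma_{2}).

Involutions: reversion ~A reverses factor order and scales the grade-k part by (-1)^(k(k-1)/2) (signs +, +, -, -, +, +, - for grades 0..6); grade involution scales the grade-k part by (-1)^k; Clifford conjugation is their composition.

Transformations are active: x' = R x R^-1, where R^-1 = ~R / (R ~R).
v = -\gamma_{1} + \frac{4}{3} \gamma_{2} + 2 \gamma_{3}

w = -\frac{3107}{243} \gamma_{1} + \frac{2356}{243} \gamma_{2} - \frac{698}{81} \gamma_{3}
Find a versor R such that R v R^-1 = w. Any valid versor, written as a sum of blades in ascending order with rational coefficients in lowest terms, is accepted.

Reasoning: v^2 = w^2 = -\frac{43}{9} since conjugation preserves the quadratic form; R = v + w = -\frac{3350}{243} \gamma_{1} + \frac{2680}{243} \gamma_{2} - \frac{536}{81} \gamma_{3} is then valid when invertible, keeping its own part and reversing (v - w)/2.
Answer: -\frac{3350}{243} \gamma_{1} + \frac{2680}{243} \gamma_{2} - \frac{536}{81} \gamma_{3}


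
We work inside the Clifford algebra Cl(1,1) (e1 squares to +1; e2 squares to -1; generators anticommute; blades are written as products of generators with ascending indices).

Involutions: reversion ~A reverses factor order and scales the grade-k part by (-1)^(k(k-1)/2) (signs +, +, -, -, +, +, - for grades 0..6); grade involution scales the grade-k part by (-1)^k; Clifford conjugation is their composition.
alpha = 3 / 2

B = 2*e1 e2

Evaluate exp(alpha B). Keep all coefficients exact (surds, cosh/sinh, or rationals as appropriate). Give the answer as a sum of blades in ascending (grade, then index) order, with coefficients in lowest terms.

B^2 = (2)^2*(e1 e2)^2 = 4*(+1) = 4 (a basis 2-blade squares to minus the product of its generators' squares).
B^2 = 4 — B^2 > 0, so the exponential closes hyperbolically: l = 2, alpha*l = 3, so exp(alpha B) = cosh(3) + (sinh(3)/2)*B = cosh(3) + (sinh(3)/2)*B.
Answer: cosh(3) + sinh(3)*e1 e2


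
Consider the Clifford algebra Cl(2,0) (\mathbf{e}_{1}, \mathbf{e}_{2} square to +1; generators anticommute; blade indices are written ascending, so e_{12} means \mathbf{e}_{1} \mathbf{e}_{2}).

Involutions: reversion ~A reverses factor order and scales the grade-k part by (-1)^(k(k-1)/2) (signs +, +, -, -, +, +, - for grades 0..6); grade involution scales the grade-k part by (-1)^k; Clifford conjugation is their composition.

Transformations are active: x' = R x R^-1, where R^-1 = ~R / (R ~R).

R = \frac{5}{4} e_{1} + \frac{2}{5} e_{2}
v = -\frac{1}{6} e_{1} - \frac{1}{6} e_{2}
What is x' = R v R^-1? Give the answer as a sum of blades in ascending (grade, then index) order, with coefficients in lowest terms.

~R = \frac{5}{4} e_{1} + \frac{2}{5} e_{2}, and R ~R = \frac{689}{400}, so R^-1 = ~R / (\frac{689}{400}).
R v = -\frac{11}{40} - \frac{17}{120} e_{12}
Answer: -\frac{961}{4134} e_{1} + \frac{161}{4134} e_{2}


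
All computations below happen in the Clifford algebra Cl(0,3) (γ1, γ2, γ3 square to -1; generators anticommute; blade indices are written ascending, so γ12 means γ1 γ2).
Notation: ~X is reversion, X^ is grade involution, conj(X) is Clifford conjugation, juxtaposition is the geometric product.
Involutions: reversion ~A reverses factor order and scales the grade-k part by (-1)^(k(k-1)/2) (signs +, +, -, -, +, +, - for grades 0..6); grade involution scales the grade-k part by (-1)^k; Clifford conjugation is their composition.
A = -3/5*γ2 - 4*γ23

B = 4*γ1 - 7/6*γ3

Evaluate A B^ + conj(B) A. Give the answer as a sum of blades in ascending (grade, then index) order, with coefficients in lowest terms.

first term: 14/3*γ2 - 12/5*γ12 - 7/10*γ23 + 16*γ123
second term: -14/3*γ2 + 12/5*γ12 + 7/10*γ23 + 16*γ123
Answer: 32*γ123


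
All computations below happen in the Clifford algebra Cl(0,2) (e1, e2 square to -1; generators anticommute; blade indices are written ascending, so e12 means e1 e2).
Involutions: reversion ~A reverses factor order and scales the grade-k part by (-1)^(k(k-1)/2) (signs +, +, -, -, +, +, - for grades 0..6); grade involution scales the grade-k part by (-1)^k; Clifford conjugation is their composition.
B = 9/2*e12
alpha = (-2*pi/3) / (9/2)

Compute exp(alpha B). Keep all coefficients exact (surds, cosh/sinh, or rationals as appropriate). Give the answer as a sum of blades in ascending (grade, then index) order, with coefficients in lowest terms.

B^2 = (9/2)^2*(e12)^2 = 81/4*(-1) = -81/4 (a basis 2-blade squares to minus the product of its generators' squares).
B^2 = -81/4 — the negative square puts this in the circular regime; l = 9/2, alpha*l = -2*pi/3, so exp(alpha B) = cos(-2*pi/3) + (sin(-2*pi/3)/(9/2))*B = -1/2 + (-sqrt(3)/9)*B.
Answer: -1/2 - sqrt(3)/2*e12


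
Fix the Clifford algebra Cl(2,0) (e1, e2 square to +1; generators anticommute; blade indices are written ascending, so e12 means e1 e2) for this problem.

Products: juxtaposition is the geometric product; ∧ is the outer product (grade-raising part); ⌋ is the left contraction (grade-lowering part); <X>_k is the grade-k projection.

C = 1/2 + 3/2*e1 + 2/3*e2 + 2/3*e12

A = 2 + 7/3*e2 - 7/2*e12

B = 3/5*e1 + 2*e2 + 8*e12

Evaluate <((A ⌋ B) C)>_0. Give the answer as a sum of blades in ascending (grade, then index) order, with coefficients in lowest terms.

step 1: 98/3 - 262/15*e1 + 4*e2 + 16*e12
step 2: -268/15 + 724/15*e1 - 178/15*e2 + 182/15*e12
step 3: -268/15
Answer: -268/15


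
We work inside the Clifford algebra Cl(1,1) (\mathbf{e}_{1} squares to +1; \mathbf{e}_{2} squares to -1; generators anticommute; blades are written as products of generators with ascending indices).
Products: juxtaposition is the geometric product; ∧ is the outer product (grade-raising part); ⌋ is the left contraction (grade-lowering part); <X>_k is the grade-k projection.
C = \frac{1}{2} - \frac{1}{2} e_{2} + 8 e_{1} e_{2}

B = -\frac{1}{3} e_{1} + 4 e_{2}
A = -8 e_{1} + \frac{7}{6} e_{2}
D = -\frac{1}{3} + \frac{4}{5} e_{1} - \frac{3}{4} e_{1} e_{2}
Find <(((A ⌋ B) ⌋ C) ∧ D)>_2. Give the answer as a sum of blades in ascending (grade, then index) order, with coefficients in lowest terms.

step 1: -2
step 2: -1 + e_{2} - 16 e_{1} e_{2}
step 3: \frac{1}{3} - \frac{4}{5} e_{1} - \frac{1}{3} e_{2} + \frac{317}{60} e_{1} e_{2}
step 4: \frac{317}{60} e_{1} e_{2}
Answer: \frac{317}{60} e_{1} e_{2}


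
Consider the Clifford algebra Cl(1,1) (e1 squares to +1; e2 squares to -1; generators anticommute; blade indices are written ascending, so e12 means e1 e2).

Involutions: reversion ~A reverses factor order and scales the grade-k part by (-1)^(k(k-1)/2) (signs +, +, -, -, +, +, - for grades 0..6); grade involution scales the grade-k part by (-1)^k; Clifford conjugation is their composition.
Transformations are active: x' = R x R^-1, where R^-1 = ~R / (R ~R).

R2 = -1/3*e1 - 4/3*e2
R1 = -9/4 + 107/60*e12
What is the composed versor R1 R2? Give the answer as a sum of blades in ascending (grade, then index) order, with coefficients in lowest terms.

Distribute over the terms of R1 (each basis-blade product reordered to ascending indices, repeated generators contracted through their squares):
(-9/4) R2 = 3/4*e1 + 3*e2
(107/60*e12) R2 = 107/45*e1 + 107/180*e2
Summing the partial products and collecting blades:
Answer: 563/180*e1 + 647/180*e2


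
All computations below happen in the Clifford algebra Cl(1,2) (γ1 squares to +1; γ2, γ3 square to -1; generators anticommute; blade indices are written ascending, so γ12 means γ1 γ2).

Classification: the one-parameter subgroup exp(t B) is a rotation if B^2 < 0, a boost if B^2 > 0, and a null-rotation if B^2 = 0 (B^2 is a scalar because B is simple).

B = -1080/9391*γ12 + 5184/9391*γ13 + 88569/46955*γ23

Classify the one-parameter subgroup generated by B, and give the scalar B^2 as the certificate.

B^2 term by term: the squares give (-1080/9391)^2*(γ12)^2 + (5184/9391)^2*(γ13)^2 + (88569/46955)^2*(γ23)^2 = 1166400/88190881*(+1) + 26873856/88190881*(+1) + 7844467761/2204772025*(-1) = -81/25 (each basis 2-blade squares to minus the product of its generators' squares); cross terms between blades sharing an index anticommute and cancel. So B^2 = -81/25.
Answer: rotation, certificate B^2 = -81/25. No conjugation can change B^2 = -81/25; the sign gives the class.


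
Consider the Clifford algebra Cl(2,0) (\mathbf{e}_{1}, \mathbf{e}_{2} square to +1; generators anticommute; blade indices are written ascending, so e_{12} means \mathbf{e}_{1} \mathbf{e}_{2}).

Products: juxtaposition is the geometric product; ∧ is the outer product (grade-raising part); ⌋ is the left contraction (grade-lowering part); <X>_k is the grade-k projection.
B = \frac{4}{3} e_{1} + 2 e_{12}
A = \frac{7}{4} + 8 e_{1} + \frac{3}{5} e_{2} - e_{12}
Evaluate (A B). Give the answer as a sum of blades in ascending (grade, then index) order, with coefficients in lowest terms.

step 1: \frac{38}{3} + \frac{17}{15} e_{1} + \frac{52}{3} e_{2} + \frac{27}{10} e_{12}
Answer: \frac{38}{3} + \frac{17}{15} e_{1} + \frac{52}{3} e_{2} + \frac{27}{10} e_{12}


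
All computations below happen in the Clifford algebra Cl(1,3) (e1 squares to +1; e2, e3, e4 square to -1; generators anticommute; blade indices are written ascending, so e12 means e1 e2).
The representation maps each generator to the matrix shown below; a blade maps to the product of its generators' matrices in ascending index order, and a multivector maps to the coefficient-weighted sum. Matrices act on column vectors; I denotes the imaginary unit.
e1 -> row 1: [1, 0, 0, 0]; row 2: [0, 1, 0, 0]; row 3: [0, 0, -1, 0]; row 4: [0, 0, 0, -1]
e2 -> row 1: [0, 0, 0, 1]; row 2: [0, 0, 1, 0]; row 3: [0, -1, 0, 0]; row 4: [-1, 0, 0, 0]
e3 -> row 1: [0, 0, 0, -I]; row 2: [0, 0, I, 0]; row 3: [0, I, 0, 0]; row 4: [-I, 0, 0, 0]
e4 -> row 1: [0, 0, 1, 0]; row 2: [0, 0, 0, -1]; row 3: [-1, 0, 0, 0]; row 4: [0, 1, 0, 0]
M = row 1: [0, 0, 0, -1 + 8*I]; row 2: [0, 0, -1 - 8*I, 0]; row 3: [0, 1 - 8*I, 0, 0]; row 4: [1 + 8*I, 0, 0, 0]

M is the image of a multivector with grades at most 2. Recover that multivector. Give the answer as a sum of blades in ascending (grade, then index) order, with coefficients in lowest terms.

Method: the blade images are trace-orthogonal — tr(rho(e_A) rho(e_B)^-1) = 4 if A = B and 0 otherwise — and rho(e_A)^-1 = (e_A)^2 * rho(e_A) with (e_A)^2 = +1 or -1, so the coefficient of e_A in the preimage is (e_A)^2 * tr(M rho(e_A))/4.
Nonzero projections over blades of grade <= 2: e2: (e2)^2 = -1, tr(M rho(e2)) = 4, coefficient -1; e3: (e3)^2 = -1, tr(M rho(e3)) = 32, coefficient -8. Every other blade of grade <= 2 projects to 0.
Answer: -e2 - 8*e3


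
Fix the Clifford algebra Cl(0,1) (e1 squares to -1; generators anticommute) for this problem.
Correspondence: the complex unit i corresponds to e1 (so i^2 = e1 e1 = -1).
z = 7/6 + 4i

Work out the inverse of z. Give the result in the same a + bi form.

In blades: z = 7/6 + 4*e1.
With qbar = 7/6 - 4*e1 (scalar fixed, mapped units negated), z qbar = 625/36 (the sum of squared coefficients), so z^-1 = qbar / (625/36) = 42/625 - 144/625*e1; translating back:
Answer: 42/625 - 144/625*i


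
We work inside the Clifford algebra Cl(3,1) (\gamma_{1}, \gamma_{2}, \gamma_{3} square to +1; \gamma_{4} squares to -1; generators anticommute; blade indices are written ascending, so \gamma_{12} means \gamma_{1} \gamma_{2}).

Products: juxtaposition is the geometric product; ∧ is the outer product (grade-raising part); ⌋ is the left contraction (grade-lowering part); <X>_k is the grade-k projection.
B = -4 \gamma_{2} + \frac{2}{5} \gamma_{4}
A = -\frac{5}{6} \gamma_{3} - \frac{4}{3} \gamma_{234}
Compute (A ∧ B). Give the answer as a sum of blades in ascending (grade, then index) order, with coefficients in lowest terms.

step 1: -\frac{10}{3} \gamma_{23} - \frac{1}{3} \gamma_{34}
Answer: -\frac{10}{3} \gamma_{23} - \frac{1}{3} \gamma_{34}


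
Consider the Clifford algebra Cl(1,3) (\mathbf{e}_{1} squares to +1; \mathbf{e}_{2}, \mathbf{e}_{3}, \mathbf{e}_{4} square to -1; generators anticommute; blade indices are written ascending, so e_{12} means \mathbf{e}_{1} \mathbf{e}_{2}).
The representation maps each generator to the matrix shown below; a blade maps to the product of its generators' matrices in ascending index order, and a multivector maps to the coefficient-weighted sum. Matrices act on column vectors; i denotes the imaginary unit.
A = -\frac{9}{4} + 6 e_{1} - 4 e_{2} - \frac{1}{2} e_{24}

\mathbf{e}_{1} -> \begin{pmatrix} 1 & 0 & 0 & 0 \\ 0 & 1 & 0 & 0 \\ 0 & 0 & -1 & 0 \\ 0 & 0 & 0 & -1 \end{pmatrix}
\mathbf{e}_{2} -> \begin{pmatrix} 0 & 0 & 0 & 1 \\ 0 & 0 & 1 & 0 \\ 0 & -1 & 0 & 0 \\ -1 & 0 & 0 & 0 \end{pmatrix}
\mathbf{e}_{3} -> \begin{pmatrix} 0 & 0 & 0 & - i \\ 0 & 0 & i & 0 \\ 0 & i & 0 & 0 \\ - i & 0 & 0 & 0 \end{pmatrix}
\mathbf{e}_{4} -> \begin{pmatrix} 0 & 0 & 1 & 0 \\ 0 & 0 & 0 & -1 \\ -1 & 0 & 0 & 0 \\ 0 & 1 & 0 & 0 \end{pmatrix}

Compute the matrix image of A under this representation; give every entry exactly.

Bivector images (products of the table entries): rho(e_{24}) = rho(\mathbf{e}_{2})rho(\mathbf{e}_{4}) = \begin{pmatrix} 0 & 1 & 0 & 0 \\ -1 & 0 & 0 & 0 \\ 0 & 0 & 0 & 1 \\ 0 & 0 & -1 & 0 \end{pmatrix}.
M = (-\frac{9}{4})*1 + (6)*rho(e_{1}) + (-4)*rho(e_{2}) + (-\frac{1}{2})*rho(e_{24}), summed entrywise (1 is the identity matrix):
Answer: \begin{pmatrix} \frac{15}{4} & - \frac{1}{2} & 0 & -4 \\ \frac{1}{2} & \frac{15}{4} & -4 & 0 \\ 0 & 4 & - \frac{33}{4} & - \frac{1}{2} \\ 4 & 0 & \frac{1}{2} & - \frac{33}{4} \end{pmatrix}


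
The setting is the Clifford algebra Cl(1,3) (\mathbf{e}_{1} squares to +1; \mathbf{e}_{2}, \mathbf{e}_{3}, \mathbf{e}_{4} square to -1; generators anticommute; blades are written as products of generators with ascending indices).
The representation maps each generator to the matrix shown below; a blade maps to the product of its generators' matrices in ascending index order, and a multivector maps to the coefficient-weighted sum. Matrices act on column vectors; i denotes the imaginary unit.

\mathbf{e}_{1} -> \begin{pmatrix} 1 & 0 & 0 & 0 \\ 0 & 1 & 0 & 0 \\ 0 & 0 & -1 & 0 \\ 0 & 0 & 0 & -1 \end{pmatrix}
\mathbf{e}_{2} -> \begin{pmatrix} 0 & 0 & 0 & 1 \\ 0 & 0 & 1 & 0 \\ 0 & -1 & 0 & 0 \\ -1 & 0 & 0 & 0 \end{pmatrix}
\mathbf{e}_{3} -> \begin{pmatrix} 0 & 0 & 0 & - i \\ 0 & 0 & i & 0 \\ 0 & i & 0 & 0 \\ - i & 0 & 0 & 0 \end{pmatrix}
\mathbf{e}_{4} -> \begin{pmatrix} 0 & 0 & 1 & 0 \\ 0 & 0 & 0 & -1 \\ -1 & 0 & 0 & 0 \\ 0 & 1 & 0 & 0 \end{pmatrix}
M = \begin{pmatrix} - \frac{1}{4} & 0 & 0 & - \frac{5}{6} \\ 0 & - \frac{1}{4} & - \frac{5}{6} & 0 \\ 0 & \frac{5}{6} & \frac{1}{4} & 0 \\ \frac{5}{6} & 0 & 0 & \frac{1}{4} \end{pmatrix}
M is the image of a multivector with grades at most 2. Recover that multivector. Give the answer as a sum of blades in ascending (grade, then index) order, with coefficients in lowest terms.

Method: the blade images are trace-orthogonal — tr(rho(e_A) rho(e_B)^-1) = 4 if A = B and 0 otherwise — and rho(e_A)^-1 = (e_A)^2 * rho(e_A) with (e_A)^2 = +1 or -1, so the coefficient of e_A in the preimage is (e_A)^2 * tr(M rho(e_A))/4.
Nonzero projections over blades of grade <= 2: e_{1}: (e_{1})^2 = +1, tr(M rho(e_{1})) = -1, coefficient -\frac{1}{4}; e_{2}: (e_{2})^2 = -1, tr(M rho(e_{2})) = \frac{10}{3}, coefficient -\frac{5}{6}. Every other blade of grade <= 2 projects to 0.
Answer: -\frac{1}{4} e_{1} - \frac{5}{6} e_{2}


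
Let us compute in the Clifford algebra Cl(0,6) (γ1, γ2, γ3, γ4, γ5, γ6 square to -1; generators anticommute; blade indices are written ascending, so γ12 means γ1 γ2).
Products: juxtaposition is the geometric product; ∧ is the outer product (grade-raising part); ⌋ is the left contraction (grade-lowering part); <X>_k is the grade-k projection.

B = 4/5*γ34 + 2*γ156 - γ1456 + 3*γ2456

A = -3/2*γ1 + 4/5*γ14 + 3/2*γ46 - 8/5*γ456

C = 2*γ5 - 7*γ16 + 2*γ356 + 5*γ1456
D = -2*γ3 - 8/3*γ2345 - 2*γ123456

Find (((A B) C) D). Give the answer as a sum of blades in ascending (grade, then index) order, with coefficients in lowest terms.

step 1: -8/5*γ1 + 24/5*γ2 + 16/25*γ13 - 16/5*γ14 - 3/2*γ15 + 9/2*γ25 + 6/5*γ36 + 19/5*γ56 - 6/5*γ134 + 3*γ145 - 32/25*γ356 + 1/10*γ456 + 12/5*γ1256 - 9/2*γ12456
step 2: -64/25 + 5/2*γ1 + 27/2*γ2 - 38/5*γ3 + 12/5*γ5 + 57/5*γ6 + 42/5*γ13 - 25*γ14 + 117/5*γ15 - 12*γ24 + 132/5*γ25 + 1/5*γ34 - 176/25*γ36 + 151/10*γ46 + 53/2*γ56 - 24/5*γ123 + 192/5*γ126 - 32/5*γ134 + 256/25*γ135 - 3*γ136 - 71/10*γ145 - 32/25*γ156 + 9*γ236 + 63/2*γ245 - 42/5*γ346 - 42/5*γ356 + 29*γ456 - 9*γ1234 + 27/2*γ1246 - 63/2*γ1256 - 42/5*γ1345 - 6*γ1346 - 16/5*γ1356 - 12/5*γ1456 + 48/5*γ2356 + 16/5*γ3456 - 24*γ12456 + 32/5*γ13456
step 3: -76/5 + 84/5*γ1 + 64/5*γ2 - 772/25*γ3 - 2/5*γ4 + 352/25*γ6 - 192/5*γ12 - 5*γ13 - 32/5*γ14 + 88/25*γ15 + 6*γ16 - 111/5*γ23 - 32/5*γ24 + 188/15*γ25 - 394/15*γ26 + 667/5*γ34 + 319/5*γ35 + 114/5*γ36 + 44/5*γ46 + 6/5*γ56 + 586/15*γ123 + 562/75*γ124 - 508/15*γ125 + 256/15*γ126 - 50*γ134 + 234/5*γ135 + 127*γ136 - 58/5*γ145 - 12*γ146 - 32/5*γ156 - 696/25*γ234 + 264/5*γ235 + 1373/15*γ236 + 394/15*γ245 + 1072/25*γ246 + 48/5*γ256 + 564/5*γ345 - 151/5*γ346 - 53*γ356 + 136/5*γ456 - 47/5*γ1234 - 1453/15*γ1235 + 352/5*γ1236 - 912/25*γ1245 + 128/15*γ1246 - 78/5*γ1256 + 71/5*γ1345 - 156/5*γ1346 - 236/25*γ1356 - 64/5*γ1456 - 4213/75*γ2345 - 1762/15*γ2346 - 146/15*γ2356 + 148/75*γ2456 + 58*γ3456 - 442/15*γ12345 - 1409/75*γ12346 + 63*γ12356 - 36/5*γ12456 + 353/5*γ13456 - 127/5*γ23456 - 1072/25*γ123456
Answer: -76/5 + 84/5*γ1 + 64/5*γ2 - 772/25*γ3 - 2/5*γ4 + 352/25*γ6 - 192/5*γ12 - 5*γ13 - 32/5*γ14 + 88/25*γ15 + 6*γ16 - 111/5*γ23 - 32/5*γ24 + 188/15*γ25 - 394/15*γ26 + 667/5*γ34 + 319/5*γ35 + 114/5*γ36 + 44/5*γ46 + 6/5*γ56 + 586/15*γ123 + 562/75*γ124 - 508/15*γ125 + 256/15*γ126 - 50*γ134 + 234/5*γ135 + 127*γ136 - 58/5*γ145 - 12*γ146 - 32/5*γ156 - 696/25*γ234 + 264/5*γ235 + 1373/15*γ236 + 394/15*γ245 + 1072/25*γ246 + 48/5*γ256 + 564/5*γ345 - 151/5*γ346 - 53*γ356 + 136/5*γ456 - 47/5*γ1234 - 1453/15*γ1235 + 352/5*γ1236 - 912/25*γ1245 + 128/15*γ1246 - 78/5*γ1256 + 71/5*γ1345 - 156/5*γ1346 - 236/25*γ1356 - 64/5*γ1456 - 4213/75*γ2345 - 1762/15*γ2346 - 146/15*γ2356 + 148/75*γ2456 + 58*γ3456 - 442/15*γ12345 - 1409/75*γ12346 + 63*γ12356 - 36/5*γ12456 + 353/5*γ13456 - 127/5*γ23456 - 1072/25*γ123456


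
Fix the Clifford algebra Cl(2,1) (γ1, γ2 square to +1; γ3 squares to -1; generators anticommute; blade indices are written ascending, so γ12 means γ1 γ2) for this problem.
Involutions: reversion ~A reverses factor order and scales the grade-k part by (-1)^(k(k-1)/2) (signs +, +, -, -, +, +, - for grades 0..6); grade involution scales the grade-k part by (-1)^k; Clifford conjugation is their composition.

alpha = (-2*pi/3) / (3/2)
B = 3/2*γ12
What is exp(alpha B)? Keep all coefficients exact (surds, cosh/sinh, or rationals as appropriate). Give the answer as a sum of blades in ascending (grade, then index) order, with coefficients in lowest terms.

B^2 = (3/2)^2*(γ12)^2 = 9/4*(-1) = -9/4 (a basis 2-blade squares to minus the product of its generators' squares).
B^2 = -9/4 — the series telescopes trigonometrically here: l = 3/2, alpha*l = -2*pi/3, so exp(alpha B) = cos(-2*pi/3) + (sin(-2*pi/3)/(3/2))*B = -1/2 + (-sqrt(3)/3)*B.
Answer: -1/2 - sqrt(3)/2*γ12


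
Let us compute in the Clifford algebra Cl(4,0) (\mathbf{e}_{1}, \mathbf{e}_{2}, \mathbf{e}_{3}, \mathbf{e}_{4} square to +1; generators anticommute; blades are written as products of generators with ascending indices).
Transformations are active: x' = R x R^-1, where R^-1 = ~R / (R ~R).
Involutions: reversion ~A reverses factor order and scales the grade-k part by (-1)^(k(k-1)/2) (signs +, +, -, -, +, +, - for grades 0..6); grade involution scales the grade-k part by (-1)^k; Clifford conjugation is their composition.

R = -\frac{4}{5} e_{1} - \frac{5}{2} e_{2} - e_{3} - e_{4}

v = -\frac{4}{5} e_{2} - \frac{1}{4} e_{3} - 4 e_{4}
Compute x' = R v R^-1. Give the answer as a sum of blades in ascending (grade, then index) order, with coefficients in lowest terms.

~R = -\frac{4}{5} e_{1} - \frac{5}{2} e_{2} - e_{3} - e_{4}, and R ~R = \frac{889}{100}, so R^-1 = ~R / (\frac{889}{100}).
R v = \frac{25}{4} + \frac{16}{25} e_{1} e_{2} + \frac{1}{5} e_{1} e_{3} + \frac{16}{5} e_{1} e_{4} - \frac{7}{40} e_{2} e_{3} + \frac{46}{5} e_{2} e_{4} + \frac{15}{4} e_{3} e_{4}
Answer: -\frac{1000}{889} e_{1} - \frac{12069}{4445} e_{2} - \frac{4111}{3556} e_{3} + \frac{2306}{889} e_{4}


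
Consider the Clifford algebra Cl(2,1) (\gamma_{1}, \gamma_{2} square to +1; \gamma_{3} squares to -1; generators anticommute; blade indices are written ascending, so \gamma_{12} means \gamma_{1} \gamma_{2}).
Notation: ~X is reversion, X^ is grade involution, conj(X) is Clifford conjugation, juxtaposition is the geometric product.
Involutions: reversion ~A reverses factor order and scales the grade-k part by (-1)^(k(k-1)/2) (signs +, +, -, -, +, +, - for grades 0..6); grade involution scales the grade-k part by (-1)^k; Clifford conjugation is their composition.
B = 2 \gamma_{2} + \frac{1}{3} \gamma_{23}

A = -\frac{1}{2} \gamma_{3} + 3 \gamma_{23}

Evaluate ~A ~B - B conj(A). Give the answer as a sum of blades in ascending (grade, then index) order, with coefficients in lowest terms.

first term: 1 + \frac{1}{6} \gamma_{2} + 6 \gamma_{3} + \gamma_{23}
second term: -1 - \frac{1}{6} \gamma_{2} - 6 \gamma_{3} + \gamma_{23}
Answer: 2 + \frac{1}{3} \gamma_{2} + 12 \gamma_{3}


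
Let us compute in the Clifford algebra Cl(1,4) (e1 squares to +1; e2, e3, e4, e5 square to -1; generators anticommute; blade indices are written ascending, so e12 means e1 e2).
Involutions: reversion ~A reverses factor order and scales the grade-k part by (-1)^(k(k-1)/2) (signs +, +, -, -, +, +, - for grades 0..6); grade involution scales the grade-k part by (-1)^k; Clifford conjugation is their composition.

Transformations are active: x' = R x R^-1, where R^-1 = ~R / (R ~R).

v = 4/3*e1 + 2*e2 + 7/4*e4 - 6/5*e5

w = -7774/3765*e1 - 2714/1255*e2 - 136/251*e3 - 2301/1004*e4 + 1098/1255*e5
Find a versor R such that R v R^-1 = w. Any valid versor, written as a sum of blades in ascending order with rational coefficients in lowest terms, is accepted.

Why this works: both vectors square to -24209/3600, so q(v) = q(w) and R = v + w = -918/1255*e1 - 204/1255*e2 - 136/251*e3 - 136/251*e4 - 408/1255*e5 carries v to w — its own direction survives, the complement (v - w)/2 flips.
Answer: -918/1255*e1 - 204/1255*e2 - 136/251*e3 - 136/251*e4 - 408/1255*e5


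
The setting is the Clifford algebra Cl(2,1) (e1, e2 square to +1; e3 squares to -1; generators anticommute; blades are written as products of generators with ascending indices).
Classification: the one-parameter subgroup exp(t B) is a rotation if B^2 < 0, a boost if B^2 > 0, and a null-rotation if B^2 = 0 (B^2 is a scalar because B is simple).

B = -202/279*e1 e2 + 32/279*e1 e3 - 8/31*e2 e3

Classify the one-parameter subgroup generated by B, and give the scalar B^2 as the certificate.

B^2 term by term: the squares give (-202/279)^2*(e1 e2)^2 + (32/279)^2*(e1 e3)^2 + (-8/31)^2*(e2 e3)^2 = 40804/77841*(-1) + 1024/77841*(+1) + 64/961*(+1) = -4/9 (each basis 2-blade squares to minus the product of its generators' squares); cross terms between blades sharing an index anticommute and cancel. So B^2 = -4/9.
Answer: rotation, certificate B^2 = -4/9. The invariant at work: B^2 = -4/9 is unchanged by conjugation, hence its sign classifies the subgroup whatever basis B is written in.


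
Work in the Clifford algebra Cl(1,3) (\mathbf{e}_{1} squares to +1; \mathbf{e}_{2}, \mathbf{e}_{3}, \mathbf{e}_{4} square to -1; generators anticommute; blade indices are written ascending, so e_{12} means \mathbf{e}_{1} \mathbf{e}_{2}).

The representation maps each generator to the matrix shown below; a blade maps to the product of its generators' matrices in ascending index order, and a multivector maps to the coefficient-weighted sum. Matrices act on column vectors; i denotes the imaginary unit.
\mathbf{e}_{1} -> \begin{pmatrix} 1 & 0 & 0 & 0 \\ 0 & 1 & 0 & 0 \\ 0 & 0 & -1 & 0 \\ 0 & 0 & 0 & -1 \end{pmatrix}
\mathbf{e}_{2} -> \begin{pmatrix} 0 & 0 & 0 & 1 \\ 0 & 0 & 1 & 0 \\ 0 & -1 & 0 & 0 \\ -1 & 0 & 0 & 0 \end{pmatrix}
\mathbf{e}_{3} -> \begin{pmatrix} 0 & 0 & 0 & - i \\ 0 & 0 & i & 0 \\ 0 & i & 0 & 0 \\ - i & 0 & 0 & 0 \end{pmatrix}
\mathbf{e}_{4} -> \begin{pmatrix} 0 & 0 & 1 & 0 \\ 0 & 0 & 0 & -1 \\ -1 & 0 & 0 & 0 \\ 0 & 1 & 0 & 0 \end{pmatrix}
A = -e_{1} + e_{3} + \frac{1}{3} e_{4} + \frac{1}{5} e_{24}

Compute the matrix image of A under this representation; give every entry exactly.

Bivector images (products of the table entries): rho(e_{24}) = rho(\mathbf{e}_{2})rho(\mathbf{e}_{4}) = \begin{pmatrix} 0 & 1 & 0 & 0 \\ -1 & 0 & 0 & 0 \\ 0 & 0 & 0 & 1 \\ 0 & 0 & -1 & 0 \end{pmatrix}.
M = (-1)*rho(e_{1}) + (1)*rho(e_{3}) + (\frac{1}{3})*rho(e_{4}) + (\frac{1}{5})*rho(e_{24}), summed entrywise:
Answer: \begin{pmatrix} -1 & \frac{1}{5} & \frac{1}{3} & - i \\ - \frac{1}{5} & -1 & i & - \frac{1}{3} \\ - \frac{1}{3} & i & 1 & \frac{1}{5} \\ - i & \frac{1}{3} & - \frac{1}{5} & 1 \end{pmatrix}


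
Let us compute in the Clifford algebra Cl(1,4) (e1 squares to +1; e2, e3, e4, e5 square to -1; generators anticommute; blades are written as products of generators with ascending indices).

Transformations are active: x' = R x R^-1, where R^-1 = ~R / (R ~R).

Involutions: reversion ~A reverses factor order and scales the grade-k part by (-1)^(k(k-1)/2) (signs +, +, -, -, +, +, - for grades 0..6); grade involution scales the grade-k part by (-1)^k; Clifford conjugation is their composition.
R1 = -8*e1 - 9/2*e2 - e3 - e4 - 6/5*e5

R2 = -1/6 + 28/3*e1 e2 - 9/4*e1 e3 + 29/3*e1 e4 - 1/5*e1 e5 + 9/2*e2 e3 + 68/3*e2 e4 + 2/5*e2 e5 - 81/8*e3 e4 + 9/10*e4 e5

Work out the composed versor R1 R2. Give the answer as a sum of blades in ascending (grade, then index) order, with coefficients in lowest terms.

Distribute over the terms of R1 (each basis-blade product reordered to ascending indices, repeated generators contracted through their squares):
(-8*e1) R2 = 4/3*e1 - 224/3*e2 + 18*e3 - 232/3*e4 + 8/5*e5 - 36*e1 e2 e3 - 544/3*e1 e2 e4 - 16/5*e1 e2 e5 + 81*e1 e3 e4 - 36/5*e1 e4 e5
(-9/2*e2) R2 = -42*e1 + 3/4*e2 + 81/4*e3 + 102*e4 + 9/5*e5 - 81/8*e1 e2 e3 + 87/2*e1 e2 e4 - 9/10*e1 e2 e5 + 729/16*e2 e3 e4 - 81/20*e2 e4 e5
(-e3) R2 = 9/4*e1 - 9/2*e2 + 1/6*e3 - 81/8*e4 - 28/3*e1 e2 e3 + 29/3*e1 e3 e4 - 1/5*e1 e3 e5 + 68/3*e2 e3 e4 + 2/5*e2 e3 e5 - 9/10*e3 e4 e5
(-e4) R2 = -29/3*e1 - 68/3*e2 + 81/8*e3 + 1/6*e4 + 9/10*e5 - 28/3*e1 e2 e4 + 9/4*e1 e3 e4 - 1/5*e1 e4 e5 - 9/2*e2 e3 e4 + 2/5*e2 e4 e5
(-6/5*e5) R2 = 6/25*e1 - 12/25*e2 - 27/25*e4 + 1/5*e5 - 56/5*e1 e2 e5 + 27/10*e1 e3 e5 - 58/5*e1 e4 e5 - 27/5*e2 e3 e5 - 136/5*e2 e4 e5 + 243/20*e3 e4 e5
Summing the partial products and collecting blades:
Answer: -14353/300*e1 - 30469/300*e2 + 1165/24*e3 + 8177/600*e4 + 9/2*e5 - 1331/24*e1 e2 e3 - 883/6*e1 e2 e4 - 153/10*e1 e2 e5 + 1115/12*e1 e3 e4 + 5/2*e1 e3 e5 - 19*e1 e4 e5 + 3059/48*e2 e3 e4 - 5*e2 e3 e5 - 617/20*e2 e4 e5 + 45/4*e3 e4 e5


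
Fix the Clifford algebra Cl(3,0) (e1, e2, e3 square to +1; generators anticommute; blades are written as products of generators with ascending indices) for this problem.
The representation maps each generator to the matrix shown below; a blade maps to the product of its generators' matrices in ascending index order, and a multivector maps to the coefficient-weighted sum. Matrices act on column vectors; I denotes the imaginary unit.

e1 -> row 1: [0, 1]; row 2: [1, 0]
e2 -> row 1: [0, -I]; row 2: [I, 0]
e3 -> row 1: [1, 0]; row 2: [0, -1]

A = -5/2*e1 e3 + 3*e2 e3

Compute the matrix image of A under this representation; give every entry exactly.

Bivector images (products of the table entries): rho(e1 e3) = rho(e1)rho(e3) = row 1: [0, -1]; row 2: [1, 0]; rho(e2 e3) = rho(e2)rho(e3) = row 1: [0, I]; row 2: [I, 0].
M = (-5/2)*rho(e1 e3) + (3)*rho(e2 e3), summed entrywise:
Answer: row 1: [0, 5/2 + 3*I]; row 2: [-5/2 + 3*I, 0]


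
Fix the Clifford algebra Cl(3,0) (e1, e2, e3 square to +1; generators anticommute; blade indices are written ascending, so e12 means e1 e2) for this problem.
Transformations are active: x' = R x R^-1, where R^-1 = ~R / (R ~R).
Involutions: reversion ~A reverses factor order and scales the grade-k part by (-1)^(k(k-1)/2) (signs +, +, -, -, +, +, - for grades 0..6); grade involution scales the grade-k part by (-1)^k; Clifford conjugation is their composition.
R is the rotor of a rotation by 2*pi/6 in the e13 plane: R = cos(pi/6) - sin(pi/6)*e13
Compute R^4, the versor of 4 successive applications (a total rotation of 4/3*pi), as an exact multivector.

Rotor phase runs at HALF the rotation angle; powers of one rotor simply add phase, so after 4 steps in e13 the phase is 4*pi/6 = 2*pi/3 and R^4 = cos(2*pi/3) - sin(2*pi/3)*e13.
cos(2*pi/3) = -1/2 and sin(2*pi/3) = sqrt(3)/2, so R^4 = -1/2 - sqrt(3)/2*e13. The net rotation is 4/3*pi; the rotor keeps the half-angle phase exactly.
Answer: -1/2 - sqrt(3)/2*e13


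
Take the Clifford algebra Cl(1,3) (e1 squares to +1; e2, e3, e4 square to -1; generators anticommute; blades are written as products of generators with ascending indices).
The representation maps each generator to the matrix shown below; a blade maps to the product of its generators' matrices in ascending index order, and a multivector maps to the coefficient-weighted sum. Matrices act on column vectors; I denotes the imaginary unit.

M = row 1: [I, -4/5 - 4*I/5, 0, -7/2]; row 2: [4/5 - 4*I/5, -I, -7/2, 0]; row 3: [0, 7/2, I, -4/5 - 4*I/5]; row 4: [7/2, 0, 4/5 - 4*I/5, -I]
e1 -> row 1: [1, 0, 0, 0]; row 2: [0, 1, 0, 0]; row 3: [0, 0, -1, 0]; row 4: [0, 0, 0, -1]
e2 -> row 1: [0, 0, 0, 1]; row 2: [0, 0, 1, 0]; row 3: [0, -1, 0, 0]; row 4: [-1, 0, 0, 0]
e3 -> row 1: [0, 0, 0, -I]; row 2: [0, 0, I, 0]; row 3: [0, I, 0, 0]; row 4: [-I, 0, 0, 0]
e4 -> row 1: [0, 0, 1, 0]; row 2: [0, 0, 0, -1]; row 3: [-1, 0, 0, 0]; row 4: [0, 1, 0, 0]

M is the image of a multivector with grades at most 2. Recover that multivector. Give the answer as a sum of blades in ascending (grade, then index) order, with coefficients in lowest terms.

Method: the blade images are trace-orthogonal — tr(rho(e_A) rho(e_B)^-1) = 4 if A = B and 0 otherwise — and rho(e_A)^-1 = (e_A)^2 * rho(e_A) with (e_A)^2 = +1 or -1, so the coefficient of e_A in the preimage is (e_A)^2 * tr(M rho(e_A))/4.
Nonzero projections over blades of grade <= 2: e2: (e2)^2 = -1, tr(M rho(e2)) = 14, coefficient -7/2; e2 e3: (e2 e3)^2 = -1, tr(M rho(e2 e3)) = 4, coefficient -1; e2 e4: (e2 e4)^2 = -1, tr(M rho(e2 e4)) = 16/5, coefficient -4/5; e3 e4: (e3 e4)^2 = -1, tr(M rho(e3 e4)) = -16/5, coefficient 4/5. Every other blade of grade <= 2 projects to 0.
Answer: -7/2*e2 - e2 e3 - 4/5*e2 e4 + 4/5*e3 e4


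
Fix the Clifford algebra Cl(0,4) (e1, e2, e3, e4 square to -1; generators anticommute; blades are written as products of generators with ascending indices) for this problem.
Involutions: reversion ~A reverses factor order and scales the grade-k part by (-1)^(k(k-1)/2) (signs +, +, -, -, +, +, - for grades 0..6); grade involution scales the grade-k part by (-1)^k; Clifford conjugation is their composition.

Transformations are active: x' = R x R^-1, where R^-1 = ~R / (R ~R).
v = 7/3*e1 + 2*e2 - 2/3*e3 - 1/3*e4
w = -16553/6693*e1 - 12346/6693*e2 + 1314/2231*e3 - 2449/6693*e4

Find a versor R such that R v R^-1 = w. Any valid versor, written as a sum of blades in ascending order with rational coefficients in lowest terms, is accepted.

Take R = v + w = -312/2231*e1 + 1040/6693*e2 - 520/6693*e3 - 1560/2231*e4. Because q(v) = q(w) = -10, conjugation by R sends v exactly to w.
Answer: -312/2231*e1 + 1040/6693*e2 - 520/6693*e3 - 1560/2231*e4


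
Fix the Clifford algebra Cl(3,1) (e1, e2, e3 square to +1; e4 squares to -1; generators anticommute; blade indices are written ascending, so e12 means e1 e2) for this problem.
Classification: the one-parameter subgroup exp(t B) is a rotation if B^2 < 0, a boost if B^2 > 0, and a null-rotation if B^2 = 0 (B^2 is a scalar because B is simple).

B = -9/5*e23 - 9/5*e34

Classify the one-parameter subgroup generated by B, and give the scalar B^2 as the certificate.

B^2 term by term: the squares give (-9/5)^2*(e23)^2 + (-9/5)^2*(e34)^2 = 81/25*(-1) + 81/25*(+1) = 0 (each basis 2-blade squares to minus the product of its generators' squares); cross terms between blades sharing an index anticommute and cancel. So B^2 = 0.
Answer: null-rotation, certificate B^2 = 0. One invariant decides it: the square 0 survives every conjugation, and its sign is exactly the classification.


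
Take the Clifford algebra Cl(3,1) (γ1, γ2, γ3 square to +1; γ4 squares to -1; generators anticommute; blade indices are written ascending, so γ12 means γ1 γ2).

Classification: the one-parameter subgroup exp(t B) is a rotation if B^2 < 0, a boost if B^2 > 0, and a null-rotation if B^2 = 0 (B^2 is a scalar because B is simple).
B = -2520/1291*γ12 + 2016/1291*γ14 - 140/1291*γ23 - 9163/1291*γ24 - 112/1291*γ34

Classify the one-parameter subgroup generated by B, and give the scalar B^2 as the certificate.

B^2 term by term: the squares give (-2520/1291)^2*(γ12)^2 + (2016/1291)^2*(γ14)^2 + (-140/1291)^2*(γ23)^2 + (-9163/1291)^2*(γ24)^2 + (-112/1291)^2*(γ34)^2 = 6350400/1666681*(-1) + 4064256/1666681*(+1) + 19600/1666681*(-1) + 83960569/1666681*(+1) + 12544/1666681*(+1) = 49 (each basis 2-blade squares to minus the product of its generators' squares); cross terms between blades sharing an index anticommute and cancel; the commuting (index-disjoint) pairs give grade-4 terms 2*c*c'*(blade product), which cancel blade by blade — γ1234: 564480/1666681 - 564480/1666681 = 0 — confirming B is simple. So B^2 = 49.
Answer: boost, certificate B^2 = 49. The scalar 49 is the complete invariant here: its sign names the subgroup type.


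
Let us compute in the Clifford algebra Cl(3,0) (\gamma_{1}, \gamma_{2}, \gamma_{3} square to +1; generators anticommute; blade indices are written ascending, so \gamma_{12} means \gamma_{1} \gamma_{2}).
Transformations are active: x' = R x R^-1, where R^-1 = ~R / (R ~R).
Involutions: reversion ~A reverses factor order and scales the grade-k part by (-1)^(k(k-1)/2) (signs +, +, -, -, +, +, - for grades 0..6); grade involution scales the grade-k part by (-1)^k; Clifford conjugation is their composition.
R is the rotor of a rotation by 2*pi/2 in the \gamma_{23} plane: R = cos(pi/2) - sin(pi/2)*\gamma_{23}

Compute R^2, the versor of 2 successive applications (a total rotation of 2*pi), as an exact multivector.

Because a rotor carries half the rotation angle, composing 2 copies of this \gamma_{23}-plane rotor multiplies the phase: 2*(pi/2) = \pi, hence R^2 = cos(\pi) - sin(\pi)*\gamma_{23}.
cos(\pi) = -1 and sin(\pi) = 0, so R^2 = -1. The total rotation 2*pi is 1 full turn, so every vector returns to itself, yet the rotor is -1, on the OTHER sheet of the double cover (an odd number of 2*pi turns).
Answer: -1


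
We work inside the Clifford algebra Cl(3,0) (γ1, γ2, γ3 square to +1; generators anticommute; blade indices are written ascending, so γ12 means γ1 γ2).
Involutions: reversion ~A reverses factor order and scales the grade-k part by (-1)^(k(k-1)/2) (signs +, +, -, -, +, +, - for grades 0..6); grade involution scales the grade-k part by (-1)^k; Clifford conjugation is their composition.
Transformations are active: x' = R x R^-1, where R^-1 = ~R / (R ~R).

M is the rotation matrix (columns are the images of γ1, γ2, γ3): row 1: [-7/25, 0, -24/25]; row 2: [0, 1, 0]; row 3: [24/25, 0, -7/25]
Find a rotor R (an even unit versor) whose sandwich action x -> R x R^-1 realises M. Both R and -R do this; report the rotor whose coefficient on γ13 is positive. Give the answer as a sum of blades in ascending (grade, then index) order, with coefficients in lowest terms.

Method: write R = a + b12*γ12 + b13*γ13 + b23*γ23 with a^2 + b12^2 + b13^2 + b23^2 = 1 (so R^-1 = ~R). Expanding the columns R e_j ~R gives tr M = 4a^2 - 1 and, from the antisymmetric part, M21 - M12 = -4a*b12, M13 - M31 = 4a*b13, M32 - M23 = -4a*b23.
Here tr M = 11/25, so a^2 = (1 + tr M)/4 = 9/25 and a = ±3/5. Taking a = 3/5: M21 - M12 = 0, M13 - M31 = -48/25, M32 - M23 = 0, giving b12 = 0, b13 = -4/5, b23 = 0, i.e. R = 3/5 - 4/5*γ13.
Its γ13 coefficient is negative, so report the other preimage -R.
Answer: -3/5 + 4/5*γ13. Uniqueness: Spin(3) -> SO(3) maps R and -R to the same rotation of trace 11/25; fixing the sign of the γ13 coefficient removes the ambiguity.


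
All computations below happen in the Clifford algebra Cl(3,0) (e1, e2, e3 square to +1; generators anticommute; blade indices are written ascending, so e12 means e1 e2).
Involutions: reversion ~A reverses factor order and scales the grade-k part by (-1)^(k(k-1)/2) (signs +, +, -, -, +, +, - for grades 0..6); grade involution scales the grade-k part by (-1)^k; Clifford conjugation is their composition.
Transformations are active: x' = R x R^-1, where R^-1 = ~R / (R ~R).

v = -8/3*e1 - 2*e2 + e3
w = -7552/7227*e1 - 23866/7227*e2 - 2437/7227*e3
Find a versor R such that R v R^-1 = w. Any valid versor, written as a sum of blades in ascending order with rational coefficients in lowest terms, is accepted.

Sketch: the shared square 109/9 makes R = v + w = -26824/7227*e1 - 38320/7227*e2 + 4790/7227*e3 the natural versor; its sandwich fixes that direction, negates (v - w)/2, and sends v to w.
Answer: -26824/7227*e1 - 38320/7227*e2 + 4790/7227*e3


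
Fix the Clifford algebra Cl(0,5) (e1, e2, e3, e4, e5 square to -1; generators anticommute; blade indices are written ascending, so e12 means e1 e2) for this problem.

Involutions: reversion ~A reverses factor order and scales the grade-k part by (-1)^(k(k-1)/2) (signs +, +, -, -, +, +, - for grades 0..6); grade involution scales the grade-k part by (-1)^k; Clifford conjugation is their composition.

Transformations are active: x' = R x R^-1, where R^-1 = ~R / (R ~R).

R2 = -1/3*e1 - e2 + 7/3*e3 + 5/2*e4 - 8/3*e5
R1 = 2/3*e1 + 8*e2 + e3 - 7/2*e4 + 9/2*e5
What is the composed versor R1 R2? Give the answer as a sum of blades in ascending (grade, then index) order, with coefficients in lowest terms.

Distribute over the terms of R1 (each basis-blade product reordered to ascending indices, repeated generators contracted through their squares):
(2/3*e1) R2 = 2/9 - 2/3*e12 + 14/9*e13 + 5/3*e14 - 16/9*e15
(8*e2) R2 = 8 + 8/3*e12 + 56/3*e23 + 20*e24 - 64/3*e25
(e3) R2 = -7/3 + 1/3*e13 + e23 + 5/2*e34 - 8/3*e35
(-7/2*e4) R2 = 35/4 - 7/6*e14 - 7/2*e24 + 49/6*e34 + 28/3*e45
(9/2*e5) R2 = 12 + 3/2*e15 + 9/2*e25 - 21/2*e35 - 45/4*e45
Summing the partial products and collecting blades:
Answer: 959/36 + 2*e12 + 17/9*e13 + 1/2*e14 - 5/18*e15 + 59/3*e23 + 33/2*e24 - 101/6*e25 + 32/3*e34 - 79/6*e35 - 23/12*e45
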